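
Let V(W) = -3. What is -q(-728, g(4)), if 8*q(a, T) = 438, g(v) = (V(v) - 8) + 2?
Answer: -219/4 ≈ -54.750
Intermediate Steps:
g(v) = -9 (g(v) = (-3 - 8) + 2 = -11 + 2 = -9)
q(a, T) = 219/4 (q(a, T) = (1/8)*438 = 219/4)
-q(-728, g(4)) = -1*219/4 = -219/4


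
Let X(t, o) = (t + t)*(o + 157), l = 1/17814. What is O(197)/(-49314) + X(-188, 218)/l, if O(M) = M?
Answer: -123865623036197/49314 ≈ -2.5118e+9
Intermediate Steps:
l = 1/17814 ≈ 5.6136e-5
X(t, o) = 2*t*(157 + o) (X(t, o) = (2*t)*(157 + o) = 2*t*(157 + o))
O(197)/(-49314) + X(-188, 218)/l = 197/(-49314) + (2*(-188)*(157 + 218))/(1/17814) = 197*(-1/49314) + (2*(-188)*375)*17814 = -197/49314 - 141000*17814 = -197/49314 - 2511774000 = -123865623036197/49314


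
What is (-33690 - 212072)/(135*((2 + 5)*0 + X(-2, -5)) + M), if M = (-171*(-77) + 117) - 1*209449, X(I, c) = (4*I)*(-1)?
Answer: 22342/17735 ≈ 1.2598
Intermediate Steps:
X(I, c) = -4*I
M = -196165 (M = (13167 + 117) - 209449 = 13284 - 209449 = -196165)
(-33690 - 212072)/(135*((2 + 5)*0 + X(-2, -5)) + M) = (-33690 - 212072)/(135*((2 + 5)*0 - 4*(-2)) - 196165) = -245762/(135*(7*0 + 8) - 196165) = -245762/(135*(0 + 8) - 196165) = -245762/(135*8 - 196165) = -245762/(1080 - 196165) = -245762/(-195085) = -245762*(-1/195085) = 22342/17735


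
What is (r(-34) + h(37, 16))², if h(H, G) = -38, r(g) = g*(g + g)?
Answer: 5171076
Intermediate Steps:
r(g) = 2*g² (r(g) = g*(2*g) = 2*g²)
(r(-34) + h(37, 16))² = (2*(-34)² - 38)² = (2*1156 - 38)² = (2312 - 38)² = 2274² = 5171076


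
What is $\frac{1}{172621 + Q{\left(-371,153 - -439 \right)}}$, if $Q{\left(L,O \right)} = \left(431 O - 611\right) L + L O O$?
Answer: $- \frac{1}{224284234} \approx -4.4586 \cdot 10^{-9}$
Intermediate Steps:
$Q{\left(L,O \right)} = L O^{2} + L \left(-611 + 431 O\right)$ ($Q{\left(L,O \right)} = \left(-611 + 431 O\right) L + L O^{2} = L \left(-611 + 431 O\right) + L O^{2} = L O^{2} + L \left(-611 + 431 O\right)$)
$\frac{1}{172621 + Q{\left(-371,153 - -439 \right)}} = \frac{1}{172621 - 371 \left(-611 + \left(153 - -439\right)^{2} + 431 \left(153 - -439\right)\right)} = \frac{1}{172621 - 371 \left(-611 + \left(153 + 439\right)^{2} + 431 \left(153 + 439\right)\right)} = \frac{1}{172621 - 371 \left(-611 + 592^{2} + 431 \cdot 592\right)} = \frac{1}{172621 - 371 \left(-611 + 350464 + 255152\right)} = \frac{1}{172621 - 224456855} = \frac{1}{-224284234} = - \frac{1}{224284234}$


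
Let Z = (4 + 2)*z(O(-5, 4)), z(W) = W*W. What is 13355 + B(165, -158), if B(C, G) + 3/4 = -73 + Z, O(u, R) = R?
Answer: 53509/4 ≈ 13377.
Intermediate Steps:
z(W) = W²
Z = 96 (Z = (4 + 2)*4² = 6*16 = 96)
B(C, G) = 89/4 (B(C, G) = -¾ + (-73 + 96) = -¾ + 23 = 89/4)
13355 + B(165, -158) = 13355 + 89/4 = 53509/4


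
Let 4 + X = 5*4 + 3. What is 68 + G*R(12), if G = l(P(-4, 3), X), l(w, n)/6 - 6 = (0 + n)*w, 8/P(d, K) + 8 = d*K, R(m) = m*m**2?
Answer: -82604/5 ≈ -16521.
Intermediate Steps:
R(m) = m**3
P(d, K) = 8/(-8 + K*d) (P(d, K) = 8/(-8 + d*K) = 8/(-8 + K*d))
X = 19 (X = -4 + (5*4 + 3) = -4 + (20 + 3) = -4 + 23 = 19)
l(w, n) = 36 + 6*n*w (l(w, n) = 36 + 6*((0 + n)*w) = 36 + 6*(n*w) = 36 + 6*n*w)
G = -48/5 (G = 36 + 6*19*(8/(-8 + 3*(-4))) = 36 + 6*19*(8/(-8 - 12)) = 36 + 6*19*(8/(-20)) = 36 + 6*19*(8*(-1/20)) = 36 + 6*19*(-2/5) = 36 - 228/5 = -48/5 ≈ -9.6000)
68 + G*R(12) = 68 - 48/5*12**3 = 68 - 48/5*1728 = 68 - 82944/5 = -82604/5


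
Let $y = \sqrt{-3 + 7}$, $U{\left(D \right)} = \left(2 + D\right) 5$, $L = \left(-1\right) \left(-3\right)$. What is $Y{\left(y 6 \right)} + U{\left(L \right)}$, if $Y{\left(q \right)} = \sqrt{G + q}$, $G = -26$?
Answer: $25 + i \sqrt{14} \approx 25.0 + 3.7417 i$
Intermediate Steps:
$L = 3$
$U{\left(D \right)} = 10 + 5 D$
$y = 2$ ($y = \sqrt{4} = 2$)
$Y{\left(q \right)} = \sqrt{-26 + q}$
$Y{\left(y 6 \right)} + U{\left(L \right)} = \sqrt{-26 + 2 \cdot 6} + \left(10 + 5 \cdot 3\right) = \sqrt{-26 + 12} + \left(10 + 15\right) = \sqrt{-14} + 25 = i \sqrt{14} + 25 = 25 + i \sqrt{14}$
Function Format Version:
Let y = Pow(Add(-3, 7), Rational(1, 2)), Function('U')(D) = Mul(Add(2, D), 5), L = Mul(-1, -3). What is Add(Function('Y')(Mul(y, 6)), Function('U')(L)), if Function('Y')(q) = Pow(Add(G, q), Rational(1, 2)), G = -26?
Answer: Add(25, Mul(I, Pow(14, Rational(1, 2)))) ≈ Add(25.000, Mul(3.7417, I))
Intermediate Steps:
L = 3
Function('U')(D) = Add(10, Mul(5, D))
y = 2 (y = Pow(4, Rational(1, 2)) = 2)
Function('Y')(q) = Pow(Add(-26, q), Rational(1, 2))
Add(Function('Y')(Mul(y, 6)), Function('U')(L)) = Add(Pow(Add(-26, Mul(2, 6)), Rational(1, 2)), Add(10, Mul(5, 3))) = Add(Pow(Add(-26, 12), Rational(1, 2)), Add(10, 15)) = Add(Pow(-14, Rational(1, 2)), 25) = Add(Mul(I, Pow(14, Rational(1, 2))), 25) = Add(25, Mul(I, Pow(14, Rational(1, 2))))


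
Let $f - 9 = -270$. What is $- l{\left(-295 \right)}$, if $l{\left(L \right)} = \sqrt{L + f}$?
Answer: $- 2 i \sqrt{139} \approx - 23.58 i$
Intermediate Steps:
$f = -261$ ($f = 9 - 270 = -261$)
$l{\left(L \right)} = \sqrt{-261 + L}$ ($l{\left(L \right)} = \sqrt{L - 261} = \sqrt{-261 + L}$)
$- l{\left(-295 \right)} = - \sqrt{-261 - 295} = - \sqrt{-556} = - 2 i \sqrt{139}$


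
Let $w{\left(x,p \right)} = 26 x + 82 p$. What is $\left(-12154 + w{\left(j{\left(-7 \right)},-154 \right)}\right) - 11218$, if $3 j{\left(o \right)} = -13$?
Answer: $- \frac{108338}{3} \approx -36113.0$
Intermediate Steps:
$j{\left(o \right)} = - \frac{13}{3}$ ($j{\left(o \right)} = \frac{1}{3} \left(-13\right) = - \frac{13}{3}$)
$\left(-12154 + w{\left(j{\left(-7 \right)},-154 \right)}\right) - 11218 = \left(-12154 + \left(26 \left(- \frac{13}{3}\right) + 82 \left(-154\right)\right)\right) - 11218 = \left(-12154 - \frac{38222}{3}\right) - 11218 = - \frac{74684}{3} - 11218 = - \frac{108338}{3}$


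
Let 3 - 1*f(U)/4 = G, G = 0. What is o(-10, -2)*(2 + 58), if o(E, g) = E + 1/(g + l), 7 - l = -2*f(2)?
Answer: -17340/29 ≈ -597.93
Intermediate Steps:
f(U) = 12 (f(U) = 12 - 4*0 = 12 + 0 = 12)
l = 31 (l = 7 - (-2)*12 = 7 - 1*(-24) = 7 + 24 = 31)
o(E, g) = E + 1/(31 + g) (o(E, g) = E + 1/(g + 31) = E + 1/(31 + g))
o(-10, -2)*(2 + 58) = ((1 + 31*(-10) - 10*(-2))/(31 - 2))*(2 + 58) = ((1 - 310 + 20)/29)*60 = ((1/29)*(-289))*60 = -289/29*60 = -17340/29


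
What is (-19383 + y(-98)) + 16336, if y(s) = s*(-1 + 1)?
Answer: -3047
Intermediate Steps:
y(s) = 0 (y(s) = s*0 = 0)
(-19383 + y(-98)) + 16336 = (-19383 + 0) + 16336 = -19383 + 16336 = -3047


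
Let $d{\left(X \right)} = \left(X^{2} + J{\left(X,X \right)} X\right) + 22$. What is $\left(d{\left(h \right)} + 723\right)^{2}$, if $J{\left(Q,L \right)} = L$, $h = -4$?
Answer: $603729$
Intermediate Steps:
$d{\left(X \right)} = 22 + 2 X^{2}$ ($d{\left(X \right)} = \left(X^{2} + X X\right) + 22 = \left(X^{2} + X^{2}\right) + 22 = 2 X^{2} + 22 = 22 + 2 X^{2}$)
$\left(d{\left(h \right)} + 723\right)^{2} = \left(\left(22 + 2 \left(-4\right)^{2}\right) + 723\right)^{2} = \left(\left(22 + 2 \cdot 16\right) + 723\right)^{2} = \left(\left(22 + 32\right) + 723\right)^{2} = \left(54 + 723\right)^{2} = 777^{2} = 603729$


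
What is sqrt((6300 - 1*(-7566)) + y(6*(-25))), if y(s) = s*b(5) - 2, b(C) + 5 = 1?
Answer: 8*sqrt(226) ≈ 120.27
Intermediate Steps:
b(C) = -4 (b(C) = -5 + 1 = -4)
y(s) = -2 - 4*s (y(s) = s*(-4) - 2 = -4*s - 2 = -2 - 4*s)
sqrt((6300 - 1*(-7566)) + y(6*(-25))) = sqrt((6300 - 1*(-7566)) + (-2 - 24*(-25))) = sqrt((6300 + 7566) + (-2 - 4*(-150))) = sqrt(13866 + (-2 + 600)) = sqrt(13866 + 598) = sqrt(14464) = 8*sqrt(226)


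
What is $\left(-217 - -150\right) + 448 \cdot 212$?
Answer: $94909$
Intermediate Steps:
$\left(-217 - -150\right) + 448 \cdot 212 = \left(-217 + 150\right) + 94976 = -67 + 94976 = 94909$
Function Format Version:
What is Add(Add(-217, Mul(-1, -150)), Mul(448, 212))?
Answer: 94909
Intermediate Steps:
Add(Add(-217, Mul(-1, -150)), Mul(448, 212)) = Add(Add(-217, 150), 94976) = Add(-67, 94976) = 94909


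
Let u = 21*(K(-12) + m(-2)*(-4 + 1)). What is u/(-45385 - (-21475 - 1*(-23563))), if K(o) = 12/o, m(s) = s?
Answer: -105/47473 ≈ -0.0022118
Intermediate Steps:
u = 105 (u = 21*(12/(-12) - 2*(-4 + 1)) = 21*(12*(-1/12) - 2*(-3)) = 21*(-1 + 6) = 21*5 = 105)
u/(-45385 - (-21475 - 1*(-23563))) = 105/(-45385 - (-21475 - 1*(-23563))) = 105/(-45385 - (-21475 + 23563)) = 105/(-45385 - 1*2088) = 105/(-45385 - 2088) = 105/(-47473) = 105*(-1/47473) = -105/47473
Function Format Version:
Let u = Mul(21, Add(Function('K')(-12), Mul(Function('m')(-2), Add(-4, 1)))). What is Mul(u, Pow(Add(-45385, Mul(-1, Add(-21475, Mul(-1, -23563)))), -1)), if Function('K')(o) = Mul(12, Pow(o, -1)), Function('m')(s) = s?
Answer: Rational(-105, 47473) ≈ -0.0022118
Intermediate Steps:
u = 105 (u = Mul(21, Add(Mul(12, Pow(-12, -1)), Mul(-2, Add(-4, 1)))) = Mul(21, Add(Mul(12, Rational(-1, 12)), Mul(-2, -3))) = Mul(21, Add(-1, 6)) = Mul(21, 5) = 105)
Mul(u, Pow(Add(-45385, Mul(-1, Add(-21475, Mul(-1, -23563)))), -1)) = Mul(105, Pow(Add(-45385, Mul(-1, Add(-21475, Mul(-1, -23563)))), -1)) = Mul(105, Pow(Add(-45385, Mul(-1, Add(-21475, 23563))), -1)) = Mul(105, Pow(Add(-45385, Mul(-1, 2088)), -1)) = Mul(105, Pow(Add(-45385, -2088), -1)) = Mul(105, Pow(-47473, -1)) = Mul(105, Rational(-1, 47473)) = Rational(-105, 47473)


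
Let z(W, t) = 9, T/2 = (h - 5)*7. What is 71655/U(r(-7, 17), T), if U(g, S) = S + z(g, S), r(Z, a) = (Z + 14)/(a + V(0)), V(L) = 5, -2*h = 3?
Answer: -71655/82 ≈ -873.84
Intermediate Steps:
h = -3/2 (h = -½*3 = -3/2 ≈ -1.5000)
T = -91 (T = 2*((-3/2 - 5)*7) = 2*(-13/2*7) = 2*(-91/2) = -91)
r(Z, a) = (14 + Z)/(5 + a) (r(Z, a) = (Z + 14)/(a + 5) = (14 + Z)/(5 + a))
U(g, S) = 9 + S (U(g, S) = S + 9 = 9 + S)
71655/U(r(-7, 17), T) = 71655/(9 - 91) = 71655/(-82) = 71655*(-1/82) = -71655/82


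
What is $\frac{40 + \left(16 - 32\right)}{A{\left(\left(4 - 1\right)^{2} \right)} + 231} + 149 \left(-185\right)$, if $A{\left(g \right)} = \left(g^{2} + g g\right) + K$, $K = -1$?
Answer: $- \frac{1350682}{49} \approx -27565.0$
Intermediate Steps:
$A{\left(g \right)} = -1 + 2 g^{2}$ ($A{\left(g \right)} = \left(g^{2} + g g\right) - 1 = \left(g^{2} + g^{2}\right) - 1 = 2 g^{2} - 1 = -1 + 2 g^{2}$)
$\frac{40 + \left(16 - 32\right)}{A{\left(\left(4 - 1\right)^{2} \right)} + 231} + 149 \left(-185\right) = \frac{40 + \left(16 - 32\right)}{\left(-1 + 2 \left(\left(4 - 1\right)^{2}\right)^{2}\right) + 231} + 149 \left(-185\right) = \frac{40 - 16}{\left(-1 + 2 \left(3^{2}\right)^{2}\right) + 231} - 27565 = \frac{24}{\left(-1 + 2 \cdot 9^{2}\right) + 231} - 27565 = \frac{24}{\left(-1 + 2 \cdot 81\right) + 231} - 27565 = \frac{24}{\left(-1 + 162\right) + 231} - 27565 = \frac{24}{161 + 231} - 27565 = \frac{24}{392} - 27565 = 24 \cdot \frac{1}{392} - 27565 = \frac{3}{49} - 27565 = - \frac{1350682}{49}$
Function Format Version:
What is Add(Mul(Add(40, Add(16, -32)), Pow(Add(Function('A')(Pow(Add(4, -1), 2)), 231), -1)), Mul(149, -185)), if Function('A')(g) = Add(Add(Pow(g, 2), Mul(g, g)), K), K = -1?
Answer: Rational(-1350682, 49) ≈ -27565.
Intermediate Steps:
Function('A')(g) = Add(-1, Mul(2, Pow(g, 2))) (Function('A')(g) = Add(Add(Pow(g, 2), Mul(g, g)), -1) = Add(Add(Pow(g, 2), Pow(g, 2)), -1) = Add(Mul(2, Pow(g, 2)), -1) = Add(-1, Mul(2, Pow(g, 2))))
Add(Mul(Add(40, Add(16, -32)), Pow(Add(Function('A')(Pow(Add(4, -1), 2)), 231), -1)), Mul(149, -185)) = Add(Mul(Add(40, Add(16, -32)), Pow(Add(Add(-1, Mul(2, Pow(Pow(Add(4, -1), 2), 2))), 231), -1)), Mul(149, -185)) = Add(Mul(Add(40, -16), Pow(Add(Add(-1, Mul(2, Pow(Pow(3, 2), 2))), 231), -1)), -27565) = Add(Mul(24, Pow(Add(Add(-1, Mul(2, Pow(9, 2))), 231), -1)), -27565) = Add(Mul(24, Pow(Add(Add(-1, Mul(2, 81)), 231), -1)), -27565) = Add(Mul(24, Pow(Add(Add(-1, 162), 231), -1)), -27565) = Add(Mul(24, Pow(Add(161, 231), -1)), -27565) = Add(Mul(24, Pow(392, -1)), -27565) = Add(Mul(24, Rational(1, 392)), -27565) = Add(Rational(3, 49), -27565) = Rational(-1350682, 49)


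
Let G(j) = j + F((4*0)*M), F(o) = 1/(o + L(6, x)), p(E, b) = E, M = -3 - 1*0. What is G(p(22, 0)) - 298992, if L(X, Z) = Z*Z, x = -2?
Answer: -1195879/4 ≈ -2.9897e+5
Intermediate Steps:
M = -3 (M = -3 + 0 = -3)
L(X, Z) = Z**2
F(o) = 1/(4 + o) (F(o) = 1/(o + (-2)**2) = 1/(o + 4) = 1/(4 + o))
G(j) = 1/4 + j (G(j) = j + 1/(4 + (4*0)*(-3)) = j + 1/(4 + 0*(-3)) = j + 1/(4 + 0) = j + 1/4 = 1/4 + j)
G(p(22, 0)) - 298992 = (1/4 + 22) - 298992 = 89/4 - 298992 = -1195879/4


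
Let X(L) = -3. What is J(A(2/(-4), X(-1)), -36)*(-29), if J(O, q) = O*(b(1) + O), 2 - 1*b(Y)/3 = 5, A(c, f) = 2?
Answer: 406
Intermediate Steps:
b(Y) = -9 (b(Y) = 6 - 3*5 = 6 - 15 = -9)
J(O, q) = O*(-9 + O)
J(A(2/(-4), X(-1)), -36)*(-29) = (2*(-9 + 2))*(-29) = (2*(-7))*(-29) = -14*(-29) = 406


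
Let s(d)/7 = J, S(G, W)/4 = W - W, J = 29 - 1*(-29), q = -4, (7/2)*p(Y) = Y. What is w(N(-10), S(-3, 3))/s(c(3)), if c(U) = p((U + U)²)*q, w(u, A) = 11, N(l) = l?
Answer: 11/406 ≈ 0.027094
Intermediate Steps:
p(Y) = 2*Y/7
J = 58 (J = 29 + 29 = 58)
S(G, W) = 0 (S(G, W) = 4*(W - W) = 4*0 = 0)
c(U) = -32*U²/7 (c(U) = (2*(U + U)²/7)*(-4) = (2*(2*U)²/7)*(-4) = (2*(4*U²)/7)*(-4) = (8*U²/7)*(-4) = -32*U²/7)
s(d) = 406 (s(d) = 7*58 = 406)
w(N(-10), S(-3, 3))/s(c(3)) = 11/406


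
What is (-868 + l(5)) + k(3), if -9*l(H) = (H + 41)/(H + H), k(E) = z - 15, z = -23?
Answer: -40793/45 ≈ -906.51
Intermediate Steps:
k(E) = -38 (k(E) = -23 - 15 = -38)
l(H) = -(41 + H)/(18*H) (l(H) = -(H + 41)/(9*(H + H)) = -(41 + H)/(9*(2*H)) = -(41 + H)*1/(2*H)/9 = -(41 + H)/(18*H))
(-868 + l(5)) + k(3) = (-868 + (1/18)*(-41 - 1*5)/5) - 38 = (-868 + (1/18)*(⅕)*(-41 - 5)) - 38 = (-868 + (1/18)*(⅕)*(-46)) - 38 = (-868 - 23/45) - 38 = -39083/45 - 38 = -40793/45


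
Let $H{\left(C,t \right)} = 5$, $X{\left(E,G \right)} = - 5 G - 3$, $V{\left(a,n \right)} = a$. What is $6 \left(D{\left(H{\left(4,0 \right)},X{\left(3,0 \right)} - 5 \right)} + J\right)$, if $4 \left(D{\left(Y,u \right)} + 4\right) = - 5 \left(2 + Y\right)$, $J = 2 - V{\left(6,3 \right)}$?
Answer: $- \frac{201}{2} \approx -100.5$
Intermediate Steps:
$X{\left(E,G \right)} = -3 - 5 G$
$J = -4$ ($J = 2 - 6 = -4$)
$D{\left(Y,u \right)} = - \frac{13}{2} - \frac{5 Y}{4}$ ($D{\left(Y,u \right)} = -4 + \frac{\left(-5\right) \left(2 + Y\right)}{4} = -4 + \frac{-10 - 5 Y}{4} = -4 - \left(\frac{5}{2} + \frac{5 Y}{4}\right) = - \frac{13}{2} - \frac{5 Y}{4}$)
$6 \left(D{\left(H{\left(4,0 \right)},X{\left(3,0 \right)} - 5 \right)} + J\right) = 6 \left(\left(- \frac{13}{2} - \frac{25}{4}\right) - 4\right) = 6 \left(- \frac{51}{4} - 4\right) = 6 \left(- \frac{67}{4}\right) = - \frac{201}{2}$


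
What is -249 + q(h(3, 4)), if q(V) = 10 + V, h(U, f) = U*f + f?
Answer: -223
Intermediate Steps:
h(U, f) = f + U*f
-249 + q(h(3, 4)) = -249 + (10 + 4*(1 + 3)) = -249 + (10 + 4*4) = -249 + (10 + 16) = -249 + 26 = -223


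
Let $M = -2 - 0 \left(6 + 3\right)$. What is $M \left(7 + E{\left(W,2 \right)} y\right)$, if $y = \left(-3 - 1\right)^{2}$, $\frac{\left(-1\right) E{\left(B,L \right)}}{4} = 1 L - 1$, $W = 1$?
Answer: $114$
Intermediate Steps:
$E{\left(B,L \right)} = 4 - 4 L$ ($E{\left(B,L \right)} = - 4 \left(1 L - 1\right) = - 4 \left(L - 1\right) = - 4 \left(-1 + L\right) = 4 - 4 L$)
$y = 16$ ($y = \left(-4\right)^{2} = 16$)
$M = -2$ ($M = -2 - 0 \cdot 9 = -2 - 0 = -2 + 0 = -2$)
$M \left(7 + E{\left(W,2 \right)} y\right) = - 2 \left(7 + \left(4 - 8\right) 16\right) = - 2 \left(7 - 64\right) = \left(-2\right) \left(-57\right) = 114$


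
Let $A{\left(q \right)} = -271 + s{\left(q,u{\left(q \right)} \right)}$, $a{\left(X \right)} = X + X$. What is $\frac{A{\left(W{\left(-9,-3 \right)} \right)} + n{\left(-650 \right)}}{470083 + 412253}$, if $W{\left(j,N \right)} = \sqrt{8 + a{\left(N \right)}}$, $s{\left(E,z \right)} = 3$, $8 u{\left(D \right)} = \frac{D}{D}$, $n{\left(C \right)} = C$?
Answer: $- \frac{153}{147056} \approx -0.0010404$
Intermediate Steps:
$a{\left(X \right)} = 2 X$
$u{\left(D \right)} = \frac{1}{8}$ ($u{\left(D \right)} = \frac{D \frac{1}{D}}{8} = \frac{1}{8} \cdot 1 = \frac{1}{8}$)
$W{\left(j,N \right)} = \sqrt{8 + 2 N}$
$A{\left(q \right)} = -268$ ($A{\left(q \right)} = -271 + 3 = -268$)
$\frac{A{\left(W{\left(-9,-3 \right)} \right)} + n{\left(-650 \right)}}{470083 + 412253} = \frac{-268 - 650}{470083 + 412253} = - \frac{918}{882336} = \left(-918\right) \frac{1}{882336} = - \frac{153}{147056}$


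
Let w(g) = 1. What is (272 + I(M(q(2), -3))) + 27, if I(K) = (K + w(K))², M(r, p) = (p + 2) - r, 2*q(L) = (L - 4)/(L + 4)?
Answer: 10765/36 ≈ 299.03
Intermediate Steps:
q(L) = (-4 + L)/(2*(4 + L)) (q(L) = ((L - 4)/(L + 4))/2 = ((-4 + L)/(4 + L))/2 = (-4 + L)/(2*(4 + L)))
M(r, p) = 2 + p - r (M(r, p) = (2 + p) - r = 2 + p - r)
I(K) = (1 + K)² (I(K) = (K + 1)² = (1 + K)²)
(272 + I(M(q(2), -3))) + 27 = (272 + (1 + (2 - 3 - (-4 + 2)/(2*(4 + 2))))²) + 27 = (272 + (1 + (2 - 3 - (-2)/(2*6)))²) + 27 = (272 + (1 + (2 - 3 - 1*(-⅙)))²) + 27 = (272 + (1 + (2 - 3 + ⅙))²) + 27 = (272 + (1 - ⅚)²) + 27 = (272 + (⅙)²) + 27 = (272 + 1/36) + 27 = 9793/36 + 27 = 10765/36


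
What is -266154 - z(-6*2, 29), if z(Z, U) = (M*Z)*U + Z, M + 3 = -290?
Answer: -368106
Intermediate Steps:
M = -293 (M = -3 - 290 = -293)
z(Z, U) = Z - 293*U*Z (z(Z, U) = (-293*Z)*U + Z = -293*U*Z + Z = Z - 293*U*Z)
-266154 - z(-6*2, 29) = -266154 - (-6*2)*(1 - 293*29) = -266154 - (-12)*(1 - 8497) = -266154 - (-12)*(-8496) = -266154 - 1*101952 = -266154 - 101952 = -368106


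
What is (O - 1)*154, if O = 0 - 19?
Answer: -3080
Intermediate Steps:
O = -19
(O - 1)*154 = (-19 - 1)*154 = -20*154 = -3080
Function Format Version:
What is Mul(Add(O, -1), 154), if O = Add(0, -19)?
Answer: -3080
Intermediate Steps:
O = -19
Mul(Add(O, -1), 154) = Mul(Add(-19, -1), 154) = Mul(-20, 154) = -3080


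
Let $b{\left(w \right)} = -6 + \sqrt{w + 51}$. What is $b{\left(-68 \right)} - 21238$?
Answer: $-21244 + i \sqrt{17} \approx -21244.0 + 4.1231 i$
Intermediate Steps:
$b{\left(w \right)} = -6 + \sqrt{51 + w}$
$b{\left(-68 \right)} - 21238 = \left(-6 + \sqrt{51 - 68}\right) - 21238 = \left(-6 + \sqrt{-17}\right) - 21238 = \left(-6 + i \sqrt{17}\right) - 21238 = -21244 + i \sqrt{17}$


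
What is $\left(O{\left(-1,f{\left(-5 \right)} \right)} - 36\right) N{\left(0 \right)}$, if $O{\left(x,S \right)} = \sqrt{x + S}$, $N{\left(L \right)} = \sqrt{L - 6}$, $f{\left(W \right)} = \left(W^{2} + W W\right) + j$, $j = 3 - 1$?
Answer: $i \sqrt{6} \left(-36 + \sqrt{51}\right) \approx - 70.689 i$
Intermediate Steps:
$j = 2$ ($j = 3 - 1 = 2$)
$f{\left(W \right)} = 2 + 2 W^{2}$ ($f{\left(W \right)} = \left(W^{2} + W W\right) + 2 = \left(W^{2} + W^{2}\right) + 2 = 2 W^{2} + 2 = 2 + 2 W^{2}$)
$N{\left(L \right)} = \sqrt{-6 + L}$
$O{\left(x,S \right)} = \sqrt{S + x}$
$\left(O{\left(-1,f{\left(-5 \right)} \right)} - 36\right) N{\left(0 \right)} = \left(\sqrt{\left(2 + 2 \left(-5\right)^{2}\right) - 1} - 36\right) \sqrt{-6 + 0} = \left(\sqrt{\left(2 + 2 \cdot 25\right) - 1} - 36\right) \sqrt{-6} = \left(\sqrt{\left(2 + 50\right) - 1} - 36\right) i \sqrt{6} = \left(\sqrt{52 - 1} - 36\right) i \sqrt{6} = \left(\sqrt{51} - 36\right) i \sqrt{6} = \left(-36 + \sqrt{51}\right) i \sqrt{6} = i \sqrt{6} \left(-36 + \sqrt{51}\right)$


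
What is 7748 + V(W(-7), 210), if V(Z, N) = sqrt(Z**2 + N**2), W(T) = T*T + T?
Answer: 7748 + 42*sqrt(26) ≈ 7962.2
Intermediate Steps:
W(T) = T + T**2 (W(T) = T**2 + T = T + T**2)
V(Z, N) = sqrt(N**2 + Z**2)
7748 + V(W(-7), 210) = 7748 + sqrt(210**2 + (-7*(1 - 7))**2) = 7748 + sqrt(44100 + (-7*(-6))**2) = 7748 + sqrt(44100 + 42**2) = 7748 + sqrt(44100 + 1764) = 7748 + sqrt(45864) = 7748 + 42*sqrt(26)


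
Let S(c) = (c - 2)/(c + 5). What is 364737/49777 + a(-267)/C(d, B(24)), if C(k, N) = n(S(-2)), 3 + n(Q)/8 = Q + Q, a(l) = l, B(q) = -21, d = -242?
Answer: 89475609/6769672 ≈ 13.217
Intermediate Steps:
S(c) = (-2 + c)/(5 + c)
n(Q) = -24 + 16*Q (n(Q) = -24 + 8*(Q + Q) = -24 + 8*(2*Q) = -24 + 16*Q)
C(k, N) = -136/3 (C(k, N) = -24 + 16*((-2 - 2)/(5 - 2)) = -24 + 16*(-4/3) = -24 - 64/3 = -136/3)
364737/49777 + a(-267)/C(d, B(24)) = 364737/49777 - 267/(-136/3) = 364737*(1/49777) - 267*(-3/136) = 364737/49777 + 801/136 = 89475609/6769672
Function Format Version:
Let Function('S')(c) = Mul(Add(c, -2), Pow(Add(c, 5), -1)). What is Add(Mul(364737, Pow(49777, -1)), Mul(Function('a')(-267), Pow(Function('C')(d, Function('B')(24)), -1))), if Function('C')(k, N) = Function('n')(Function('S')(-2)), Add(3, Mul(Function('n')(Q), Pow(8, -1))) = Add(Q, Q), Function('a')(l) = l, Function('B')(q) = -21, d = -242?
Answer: Rational(89475609, 6769672) ≈ 13.217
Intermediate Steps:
Function('S')(c) = Mul(Pow(Add(5, c), -1), Add(-2, c)) (Function('S')(c) = Mul(Add(-2, c), Pow(Add(5, c), -1)) = Mul(Pow(Add(5, c), -1), Add(-2, c)))
Function('n')(Q) = Add(-24, Mul(16, Q)) (Function('n')(Q) = Add(-24, Mul(8, Add(Q, Q))) = Add(-24, Mul(8, Mul(2, Q))) = Add(-24, Mul(16, Q)))
Function('C')(k, N) = Rational(-136, 3) (Function('C')(k, N) = Add(-24, Mul(16, Mul(Pow(Add(5, -2), -1), Add(-2, -2)))) = Add(-24, Mul(16, Mul(Pow(3, -1), -4))) = Add(-24, Mul(16, Mul(Rational(1, 3), -4))) = Add(-24, Mul(16, Rational(-4, 3))) = Add(-24, Rational(-64, 3)) = Rational(-136, 3))
Add(Mul(364737, Pow(49777, -1)), Mul(Function('a')(-267), Pow(Function('C')(d, Function('B')(24)), -1))) = Add(Mul(364737, Pow(49777, -1)), Mul(-267, Pow(Rational(-136, 3), -1))) = Add(Mul(364737, Rational(1, 49777)), Mul(-267, Rational(-3, 136))) = Add(Rational(364737, 49777), Rational(801, 136)) = Rational(89475609, 6769672)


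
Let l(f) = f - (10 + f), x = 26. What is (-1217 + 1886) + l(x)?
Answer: 659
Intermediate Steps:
l(f) = -10 (l(f) = f + (-10 - f) = -10)
(-1217 + 1886) + l(x) = (-1217 + 1886) - 10 = 669 - 10 = 659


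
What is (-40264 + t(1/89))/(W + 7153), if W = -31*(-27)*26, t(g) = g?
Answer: -716699/514687 ≈ -1.3925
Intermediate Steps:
W = 21762 (W = 837*26 = 21762)
(-40264 + t(1/89))/(W + 7153) = (-40264 + 1/89)/(21762 + 7153) = (-40264 + 1/89)/28915 = -3583495/89*1/28915 = -716699/514687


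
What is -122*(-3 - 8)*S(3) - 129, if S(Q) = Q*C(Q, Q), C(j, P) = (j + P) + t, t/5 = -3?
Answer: -36363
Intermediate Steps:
t = -15 (t = 5*(-3) = -15)
C(j, P) = -15 + P + j (C(j, P) = (j + P) - 15 = (P + j) - 15 = -15 + P + j)
S(Q) = Q*(-15 + 2*Q) (S(Q) = Q*(-15 + Q + Q) = Q*(-15 + 2*Q))
-122*(-3 - 8)*S(3) - 129 = -122*(-3 - 8)*3*(-15 + 2*3) - 129 = -(-1342)*3*(-15 + 6) - 129 = -(-1342)*3*(-9) - 129 = -(-1342)*(-27) - 129 = -122*297 - 129 = -36234 - 129 = -36363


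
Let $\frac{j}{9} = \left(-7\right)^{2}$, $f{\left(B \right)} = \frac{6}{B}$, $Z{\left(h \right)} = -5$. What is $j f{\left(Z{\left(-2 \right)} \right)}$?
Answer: $- \frac{2646}{5} \approx -529.2$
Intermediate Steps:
$j = 441$ ($j = 9 \left(-7\right)^{2} = 9 \cdot 49 = 441$)
$j f{\left(Z{\left(-2 \right)} \right)} = 441 \frac{6}{-5} = 441 \cdot 6 \left(- \frac{1}{5}\right) = 441 \left(- \frac{6}{5}\right) = - \frac{2646}{5}$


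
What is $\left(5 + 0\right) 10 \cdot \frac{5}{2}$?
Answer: $125$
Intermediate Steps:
$\left(5 + 0\right) 10 \cdot \frac{5}{2} = 5 \cdot 10 \cdot 5 \cdot \frac{1}{2} = 50 \cdot \frac{5}{2} = 125$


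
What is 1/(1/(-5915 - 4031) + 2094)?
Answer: 9946/20826923 ≈ 0.00047755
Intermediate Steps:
1/(1/(-5915 - 4031) + 2094) = 1/(1/(-9946) + 2094) = 1/(-1/9946 + 2094) = 1/(20826923/9946) = 9946/20826923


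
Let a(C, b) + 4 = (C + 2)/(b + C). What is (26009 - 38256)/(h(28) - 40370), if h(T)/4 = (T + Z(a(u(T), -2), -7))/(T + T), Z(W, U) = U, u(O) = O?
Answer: 24494/80737 ≈ 0.30338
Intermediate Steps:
a(C, b) = -4 + (2 + C)/(C + b) (a(C, b) = -4 + (C + 2)/(b + C) = -4 + (2 + C)/(C + b))
h(T) = 2*(-7 + T)/T (h(T) = 4*((T - 7)/(T + T)) = 4*((-7 + T)/((2*T))) = 4*((-7 + T)*(1/(2*T))) = 4*((-7 + T)/(2*T)) = 2*(-7 + T)/T)
(26009 - 38256)/(h(28) - 40370) = (26009 - 38256)/((2 - 14/28) - 40370) = -12247/((2 - 14*1/28) - 40370) = -12247/((2 - ½) - 40370) = -12247/(3/2 - 40370) = -12247/(-80737/2) = -12247*(-2/80737) = 24494/80737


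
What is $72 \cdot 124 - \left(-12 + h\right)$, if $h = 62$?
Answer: $8878$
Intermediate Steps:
$72 \cdot 124 - \left(-12 + h\right) = 72 \cdot 124 + \left(12 - 62\right) = 8928 + \left(12 - 62\right) = 8928 - 50 = 8878$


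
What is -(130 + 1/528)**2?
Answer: -4711586881/278784 ≈ -16901.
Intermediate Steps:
-(130 + 1/528)**2 = -(68641/528)**2 = -1*4711586881/278784 = -4711586881/278784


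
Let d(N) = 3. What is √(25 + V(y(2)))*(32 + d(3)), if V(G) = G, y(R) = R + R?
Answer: 35*√29 ≈ 188.48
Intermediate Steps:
y(R) = 2*R
√(25 + V(y(2)))*(32 + d(3)) = √(25 + 2*2)*(32 + 3) = √(25 + 4)*35 = √29*35 = 35*√29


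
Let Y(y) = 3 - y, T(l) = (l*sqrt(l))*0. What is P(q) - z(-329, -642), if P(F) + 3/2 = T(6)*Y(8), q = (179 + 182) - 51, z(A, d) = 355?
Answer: -713/2 ≈ -356.50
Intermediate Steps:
T(l) = 0 (T(l) = l**(3/2)*0 = 0)
q = 310 (q = 361 - 51 = 310)
P(F) = -3/2 (P(F) = -3/2 + 0*(3 - 1*8) = -3/2 + 0*(3 - 8) = -3/2 + 0*(-5) = -3/2 + 0 = -3/2)
P(q) - z(-329, -642) = -3/2 - 1*355 = -3/2 - 355 = -713/2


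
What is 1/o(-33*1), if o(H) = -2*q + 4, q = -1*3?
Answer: ⅒ ≈ 0.10000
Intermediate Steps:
q = -3
o(H) = 10 (o(H) = -2*(-3) + 4 = 6 + 4 = 10)
1/o(-33*1) = 1/10 = ⅒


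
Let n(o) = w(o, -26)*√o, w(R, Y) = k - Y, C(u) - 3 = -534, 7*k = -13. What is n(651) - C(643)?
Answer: 531 + 169*√651/7 ≈ 1147.0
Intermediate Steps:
k = -13/7 (k = (⅐)*(-13) = -13/7 ≈ -1.8571)
C(u) = -531 (C(u) = 3 - 534 = -531)
w(R, Y) = -13/7 - Y
n(o) = 169*√o/7 (n(o) = (-13/7 - 1*(-26))*√o = (-13/7 + 26)*√o = 169*√o/7)
n(651) - C(643) = 169*√651/7 - 1*(-531) = 169*√651/7 + 531 = 531 + 169*√651/7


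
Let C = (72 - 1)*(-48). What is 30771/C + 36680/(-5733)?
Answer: -14353123/930384 ≈ -15.427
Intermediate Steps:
C = -3408 (C = 71*(-48) = -3408)
30771/C + 36680/(-5733) = 30771/(-3408) + 36680/(-5733) = 30771*(-1/3408) + 36680*(-1/5733) = -10257/1136 - 5240/819 = -14353123/930384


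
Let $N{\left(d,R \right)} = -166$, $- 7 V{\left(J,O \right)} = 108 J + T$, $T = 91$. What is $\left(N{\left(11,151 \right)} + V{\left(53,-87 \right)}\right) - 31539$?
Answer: $- \frac{227750}{7} \approx -32536.0$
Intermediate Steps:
$V{\left(J,O \right)} = -13 - \frac{108 J}{7}$ ($V{\left(J,O \right)} = - \frac{108 J + 91}{7} = - \frac{91 + 108 J}{7} = -13 - \frac{108 J}{7}$)
$\left(N{\left(11,151 \right)} + V{\left(53,-87 \right)}\right) - 31539 = \left(-166 - \frac{5815}{7}\right) - 31539 = - \frac{6977}{7} - 31539 = - \frac{227750}{7}$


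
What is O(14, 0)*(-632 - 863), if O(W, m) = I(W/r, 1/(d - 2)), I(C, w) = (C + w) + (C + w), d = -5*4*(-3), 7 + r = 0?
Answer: 171925/29 ≈ 5928.4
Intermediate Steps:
r = -7 (r = -7 + 0 = -7)
d = 60 (d = -20*(-3) = 60)
I(C, w) = 2*C + 2*w
O(W, m) = 1/29 - 2*W/7 (O(W, m) = 2*(W/(-7)) + 2/(60 - 2) = 2*(W*(-1/7)) + 2/58 = 2*(-W/7) + 2*(1/58) = -2*W/7 + 1/29 = 1/29 - 2*W/7)
O(14, 0)*(-632 - 863) = (1/29 - 2/7*14)*(-632 - 863) = (1/29 - 4)*(-1495) = -115/29*(-1495) = 171925/29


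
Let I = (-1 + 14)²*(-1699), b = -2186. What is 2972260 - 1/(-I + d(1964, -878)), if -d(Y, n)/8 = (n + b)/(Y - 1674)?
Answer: 123783485997115/41646251 ≈ 2.9723e+6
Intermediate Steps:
I = -287131 (I = 13²*(-1699) = 169*(-1699) = -287131)
d(Y, n) = -8*(-2186 + n)/(-1674 + Y) (d(Y, n) = -8*(n - 2186)/(Y - 1674) = -8*(-2186 + n)/(-1674 + Y))
2972260 - 1/(-I + d(1964, -878)) = 2972260 - 1/(-1*(-287131) + 8*(2186 - 1*(-878))/(-1674 + 1964)) = 2972260 - 1/(287131 + 8*(2186 + 878)/290) = 2972260 - 1/(287131 + 8*(1/290)*3064) = 2972260 - 1/(287131 + 12256/145) = 2972260 - 1/41646251/145 = 2972260 - 1*145/41646251 = 2972260 - 145/41646251 = 123783485997115/41646251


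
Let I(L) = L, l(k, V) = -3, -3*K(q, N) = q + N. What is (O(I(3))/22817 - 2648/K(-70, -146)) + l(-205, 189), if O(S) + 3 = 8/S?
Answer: -8168489/205353 ≈ -39.778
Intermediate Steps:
K(q, N) = -N/3 - q/3 (K(q, N) = -(q + N)/3 = -(N + q)/3 = -N/3 - q/3)
O(S) = -3 + 8/S
(O(I(3))/22817 - 2648/K(-70, -146)) + l(-205, 189) = ((-3 + 8/3)/22817 - 2648/(-⅓*(-146) - ⅓*(-70))) - 3 = ((-3 + 8*(⅓))*(1/22817) - 2648/(146/3 + 70/3)) - 3 = ((-3 + 8/3)*(1/22817) - 2648/72) - 3 = (-⅓*1/22817 - 2648*1/72) - 3 = (-1/68451 - 331/9) - 3 = -7552430/205353 - 3 = -8168489/205353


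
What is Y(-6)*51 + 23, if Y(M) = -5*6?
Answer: -1507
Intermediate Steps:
Y(M) = -30
Y(-6)*51 + 23 = -30*51 + 23 = -1530 + 23 = -1507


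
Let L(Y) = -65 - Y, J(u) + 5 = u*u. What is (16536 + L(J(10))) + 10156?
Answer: 26532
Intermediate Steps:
J(u) = -5 + u**2 (J(u) = -5 + u*u = -5 + u**2)
(16536 + L(J(10))) + 10156 = (16536 + (-65 - (-5 + 10**2))) + 10156 = (16536 + (-65 - (-5 + 100))) + 10156 = (16536 + (-65 - 1*95)) + 10156 = (16536 + (-65 - 95)) + 10156 = (16536 - 160) + 10156 = 16376 + 10156 = 26532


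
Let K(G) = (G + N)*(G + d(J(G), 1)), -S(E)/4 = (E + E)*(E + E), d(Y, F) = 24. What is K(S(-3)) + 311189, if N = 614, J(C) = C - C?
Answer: 254789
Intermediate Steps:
J(C) = 0
S(E) = -16*E**2 (S(E) = -4*(E + E)*(E + E) = -4*2*E*2*E = -16*E**2)
K(G) = (24 + G)*(614 + G) (K(G) = (G + 614)*(G + 24) = (614 + G)*(24 + G) = (24 + G)*(614 + G))
K(S(-3)) + 311189 = (14736 + (-16*(-3)**2)**2 + 638*(-16*(-3)**2)) + 311189 = (14736 + (-16*9)**2 + 638*(-16*9)) + 311189 = (14736 + (-144)**2 + 638*(-144)) + 311189 = (14736 + 20736 - 91872) + 311189 = -56400 + 311189 = 254789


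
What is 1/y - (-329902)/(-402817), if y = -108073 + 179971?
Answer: -23718891179/28961736666 ≈ -0.81897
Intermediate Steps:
y = 71898
1/y - (-329902)/(-402817) = 1/71898 - (-329902)/(-402817) = 1/71898 - (-329902)*(-1)/402817 = 1/71898 - 1*329902/402817 = 1/71898 - 329902/402817 = -23718891179/28961736666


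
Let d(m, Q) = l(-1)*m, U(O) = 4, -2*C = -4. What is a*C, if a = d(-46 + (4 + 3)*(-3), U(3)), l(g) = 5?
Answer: -670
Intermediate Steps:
C = 2 (C = -½*(-4) = 2)
d(m, Q) = 5*m
a = -335 (a = 5*(-46 + (4 + 3)*(-3)) = 5*(-46 + 7*(-3)) = 5*(-46 - 21) = 5*(-67) = -335)
a*C = -335*2 = -670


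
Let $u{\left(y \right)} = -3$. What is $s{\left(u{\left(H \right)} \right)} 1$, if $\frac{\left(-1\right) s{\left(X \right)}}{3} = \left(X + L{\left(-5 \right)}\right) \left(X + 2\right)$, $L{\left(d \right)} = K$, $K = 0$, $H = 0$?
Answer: $-9$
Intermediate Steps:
$L{\left(d \right)} = 0$
$s{\left(X \right)} = - 3 X \left(2 + X\right)$ ($s{\left(X \right)} = - 3 \left(X + 0\right) \left(X + 2\right) = - 3 X \left(2 + X\right)$)
$s{\left(u{\left(H \right)} \right)} 1 = 3 \left(-3\right) \left(-2 - -3\right) 1 = 3 \left(-3\right) \left(-2 + 3\right) 1 = 3 \left(-3\right) 1 \cdot 1 = \left(-9\right) 1 = -9$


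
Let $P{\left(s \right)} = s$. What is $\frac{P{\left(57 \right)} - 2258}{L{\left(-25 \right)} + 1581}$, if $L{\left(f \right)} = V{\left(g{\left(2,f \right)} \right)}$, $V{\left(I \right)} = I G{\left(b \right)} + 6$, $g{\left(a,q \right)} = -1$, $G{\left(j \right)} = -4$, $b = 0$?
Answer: $- \frac{2201}{1591} \approx -1.3834$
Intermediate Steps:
$V{\left(I \right)} = 6 - 4 I$ ($V{\left(I \right)} = I \left(-4\right) + 6 = - 4 I + 6 = 6 - 4 I$)
$L{\left(f \right)} = 10$ ($L{\left(f \right)} = 6 - -4 = 6 + 4 = 10$)
$\frac{P{\left(57 \right)} - 2258}{L{\left(-25 \right)} + 1581} = \frac{57 - 2258}{10 + 1581} = - \frac{2201}{1591}$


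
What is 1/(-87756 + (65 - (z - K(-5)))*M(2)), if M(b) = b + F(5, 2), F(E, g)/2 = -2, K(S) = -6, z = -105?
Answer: -1/88084 ≈ -1.1353e-5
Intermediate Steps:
F(E, g) = -4 (F(E, g) = 2*(-2) = -4)
M(b) = -4 + b (M(b) = b - 4 = -4 + b)
1/(-87756 + (65 - (z - K(-5)))*M(2)) = 1/(-87756 + (65 - (-105 - 1*(-6)))*(-4 + 2)) = 1/(-87756 + (65 - (-105 + 6))*(-2)) = 1/(-87756 + (65 - 1*(-99))*(-2)) = 1/(-87756 + (65 + 99)*(-2)) = 1/(-87756 + 164*(-2)) = 1/(-87756 - 328) = 1/(-88084) = -1/88084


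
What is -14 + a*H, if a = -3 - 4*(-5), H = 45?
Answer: 751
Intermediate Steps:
a = 17 (a = -3 + 20 = 17)
-14 + a*H = -14 + 17*45 = -14 + 765 = 751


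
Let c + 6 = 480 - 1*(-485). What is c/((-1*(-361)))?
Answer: 959/361 ≈ 2.6565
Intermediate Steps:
c = 959 (c = -6 + (480 - 1*(-485)) = -6 + (480 + 485) = -6 + 965 = 959)
c/((-1*(-361))) = 959/((-1*(-361))) = 959/361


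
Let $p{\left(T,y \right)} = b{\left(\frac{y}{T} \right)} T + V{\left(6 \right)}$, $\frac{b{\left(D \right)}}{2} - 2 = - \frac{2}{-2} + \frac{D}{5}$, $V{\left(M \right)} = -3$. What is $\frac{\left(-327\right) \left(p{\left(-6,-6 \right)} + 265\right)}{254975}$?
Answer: $- \frac{365586}{1274875} \approx -0.28676$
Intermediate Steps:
$b{\left(D \right)} = 6 + \frac{2 D}{5}$ ($b{\left(D \right)} = 4 + 2 \left(- \frac{2}{-2} + \frac{D}{5}\right) = 4 + 2 \left(\left(-2\right) \left(- \frac{1}{2}\right) + D \frac{1}{5}\right) = 4 + 2 \left(1 + \frac{D}{5}\right) = 4 + \left(2 + \frac{2 D}{5}\right) = 6 + \frac{2 D}{5}$)
$p{\left(T,y \right)} = -3 + T \left(6 + \frac{2 y}{5 T}\right)$ ($p{\left(T,y \right)} = \left(6 + \frac{2 \frac{y}{T}}{5}\right) T - 3 = \left(6 + \frac{2 y}{5 T}\right) T - 3 = T \left(6 + \frac{2 y}{5 T}\right) - 3 = -3 + T \left(6 + \frac{2 y}{5 T}\right)$)
$\frac{\left(-327\right) \left(p{\left(-6,-6 \right)} + 265\right)}{254975} = \frac{\left(-327\right) \left(\left(-3 + 6 \left(-6\right) + \frac{2}{5} \left(-6\right)\right) + 265\right)}{254975} = - 327 \left(\left(-3 - 36 - \frac{12}{5}\right) + 265\right) \frac{1}{254975} = - 327 \left(- \frac{207}{5} + 265\right) \frac{1}{254975} = \left(-327\right) \frac{1118}{5} \cdot \frac{1}{254975} = \left(- \frac{365586}{5}\right) \frac{1}{254975} = - \frac{365586}{1274875}$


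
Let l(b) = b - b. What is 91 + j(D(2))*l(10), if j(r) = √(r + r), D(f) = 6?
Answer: 91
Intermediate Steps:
l(b) = 0
j(r) = √2*√r (j(r) = √(2*r) = √2*√r)
91 + j(D(2))*l(10) = 91 + (√2*√6)*0 = 91 + (2*√3)*0 = 91 + 0 = 91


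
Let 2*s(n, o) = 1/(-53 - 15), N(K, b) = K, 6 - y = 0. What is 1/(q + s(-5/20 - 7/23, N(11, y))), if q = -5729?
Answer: -136/779145 ≈ -0.00017455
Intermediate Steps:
y = 6 (y = 6 - 1*0 = 6 + 0 = 6)
s(n, o) = -1/136 (s(n, o) = 1/(2*(-53 - 15)) = (1/2)/(-68) = (1/2)*(-1/68) = -1/136)
1/(q + s(-5/20 - 7/23, N(11, y))) = 1/(-5729 - 1/136) = 1/(-779145/136) = -136/779145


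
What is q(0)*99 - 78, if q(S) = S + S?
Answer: -78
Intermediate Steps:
q(S) = 2*S
q(0)*99 - 78 = (2*0)*99 - 78 = 0*99 - 78 = 0 - 78 = -78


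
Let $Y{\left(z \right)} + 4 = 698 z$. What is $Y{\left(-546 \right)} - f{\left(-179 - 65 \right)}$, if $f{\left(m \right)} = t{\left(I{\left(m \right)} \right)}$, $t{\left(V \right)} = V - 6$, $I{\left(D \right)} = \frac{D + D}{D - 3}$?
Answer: $- \frac{94133670}{247} \approx -3.8111 \cdot 10^{5}$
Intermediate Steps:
$I{\left(D \right)} = \frac{2 D}{-3 + D}$
$t{\left(V \right)} = -6 + V$
$Y{\left(z \right)} = -4 + 698 z$
$f{\left(m \right)} = -6 + \frac{2 m}{-3 + m}$
$Y{\left(-546 \right)} - f{\left(-179 - 65 \right)} = \left(-4 + 698 \left(-546\right)\right) - \frac{2 \left(9 - 2 \left(-179 - 65\right)\right)}{-3 - 244} = \left(-4 - 381108\right) - \frac{2 \left(9 - -488\right)}{-3 - 244} = -381112 - \frac{2 \left(9 + 488\right)}{-247} = -381112 - 2 \left(- \frac{1}{247}\right) 497 = -381112 - - \frac{994}{247} = -381112 + \frac{994}{247} = - \frac{94133670}{247}$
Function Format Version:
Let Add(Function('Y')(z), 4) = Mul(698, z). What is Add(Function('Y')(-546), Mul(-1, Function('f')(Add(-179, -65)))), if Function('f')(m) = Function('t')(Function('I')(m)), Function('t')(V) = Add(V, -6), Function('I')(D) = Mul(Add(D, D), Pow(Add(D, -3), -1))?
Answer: Rational(-94133670, 247) ≈ -3.8111e+5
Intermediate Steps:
Function('I')(D) = Mul(2, D, Pow(Add(-3, D), -1)) (Function('I')(D) = Mul(Mul(2, D), Pow(Add(-3, D), -1)) = Mul(2, D, Pow(Add(-3, D), -1)))
Function('t')(V) = Add(-6, V)
Function('Y')(z) = Add(-4, Mul(698, z))
Function('f')(m) = Add(-6, Mul(2, m, Pow(Add(-3, m), -1)))
Add(Function('Y')(-546), Mul(-1, Function('f')(Add(-179, -65)))) = Add(Add(-4, Mul(698, -546)), Mul(-1, Mul(2, Pow(Add(-3, Add(-179, -65)), -1), Add(9, Mul(-2, Add(-179, -65)))))) = Add(Add(-4, -381108), Mul(-1, Mul(2, Pow(Add(-3, -244), -1), Add(9, Mul(-2, -244))))) = Add(-381112, Mul(-1, Mul(2, Pow(-247, -1), Add(9, 488)))) = Add(-381112, Mul(-1, Mul(2, Rational(-1, 247), 497))) = Add(-381112, Mul(-1, Rational(-994, 247))) = Add(-381112, Rational(994, 247)) = Rational(-94133670, 247)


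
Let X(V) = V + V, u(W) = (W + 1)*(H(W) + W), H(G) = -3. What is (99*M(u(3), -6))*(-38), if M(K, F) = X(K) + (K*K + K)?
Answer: 0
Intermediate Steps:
u(W) = (1 + W)*(-3 + W) (u(W) = (W + 1)*(-3 + W) = (1 + W)*(-3 + W))
X(V) = 2*V
M(K, F) = K**2 + 3*K (M(K, F) = 2*K + (K*K + K) = 2*K + (K**2 + K) = 2*K + (K + K**2) = K**2 + 3*K)
(99*M(u(3), -6))*(-38) = (99*((-3 + 3**2 - 2*3)*(3 + (-3 + 3**2 - 2*3))))*(-38) = (99*((-3 + 9 - 6)*(3 + (-3 + 9 - 6))))*(-38) = (99*(0*(3 + 0)))*(-38) = (99*(0*3))*(-38) = (99*0)*(-38) = 0*(-38) = 0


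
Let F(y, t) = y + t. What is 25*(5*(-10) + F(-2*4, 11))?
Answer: -1175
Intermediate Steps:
F(y, t) = t + y
25*(5*(-10) + F(-2*4, 11)) = 25*(5*(-10) + (11 - 2*4)) = 25*(-50 + (11 - 8)) = 25*(-50 + 3) = 25*(-47) = -1175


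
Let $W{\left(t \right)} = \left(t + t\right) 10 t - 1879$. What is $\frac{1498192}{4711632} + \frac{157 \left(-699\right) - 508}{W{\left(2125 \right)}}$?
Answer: $\frac{8423949234850}{26594400740217} \approx 0.31676$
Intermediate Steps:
$W{\left(t \right)} = -1879 + 20 t^{2}$ ($W{\left(t \right)} = 2 t 10 t - 1879 = 20 t t - 1879 = 20 t^{2} - 1879 = -1879 + 20 t^{2}$)
$\frac{1498192}{4711632} + \frac{157 \left(-699\right) - 508}{W{\left(2125 \right)}} = \frac{1498192}{4711632} + \frac{157 \left(-699\right) - 508}{-1879 + 20 \cdot 2125^{2}} = 1498192 \cdot \frac{1}{4711632} + \frac{-109743 - 508}{-1879 + 20 \cdot 4515625} = \frac{93637}{294477} - \frac{110251}{-1879 + 90312500} = \frac{93637}{294477} - \frac{110251}{90310621} = \frac{8423949234850}{26594400740217}$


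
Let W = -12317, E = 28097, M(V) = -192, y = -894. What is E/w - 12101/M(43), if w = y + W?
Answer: 154471687/2536512 ≈ 60.899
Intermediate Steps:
w = -13211 (w = -894 - 12317 = -13211)
E/w - 12101/M(43) = 28097/(-13211) - 12101/(-192) = 28097*(-1/13211) - 12101*(-1/192) = -28097/13211 + 12101/192 = 154471687/2536512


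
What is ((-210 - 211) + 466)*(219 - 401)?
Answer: -8190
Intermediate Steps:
((-210 - 211) + 466)*(219 - 401) = (-421 + 466)*(-182) = 45*(-182) = -8190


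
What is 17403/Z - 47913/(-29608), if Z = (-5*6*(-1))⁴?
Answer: 1638533251/999270000 ≈ 1.6397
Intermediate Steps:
Z = 810000 (Z = (-30*(-1))⁴ = 30⁴ = 810000)
17403/Z - 47913/(-29608) = 17403/810000 - 47913/(-29608) = 17403*(1/810000) - 47913*(-1/29608) = 5801/270000 + 47913/29608 = 1638533251/999270000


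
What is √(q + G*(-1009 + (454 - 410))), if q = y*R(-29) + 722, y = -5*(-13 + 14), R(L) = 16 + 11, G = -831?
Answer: √802502 ≈ 895.82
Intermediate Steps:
R(L) = 27
y = -5 (y = -5*1 = -5)
q = 587 (q = -5*27 + 722 = -135 + 722 = 587)
√(q + G*(-1009 + (454 - 410))) = √(587 - 831*(-1009 + (454 - 410))) = √(587 - 831*(-1009 + 44)) = √(587 - 831*(-965)) = √(587 + 801915) = √802502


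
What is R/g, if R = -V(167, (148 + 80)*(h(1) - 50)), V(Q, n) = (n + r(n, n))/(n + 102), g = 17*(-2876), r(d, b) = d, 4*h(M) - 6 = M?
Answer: 3667/88812318 ≈ 4.1289e-5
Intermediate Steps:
h(M) = 3/2 + M/4
g = -48892
V(Q, n) = 2*n/(102 + n) (V(Q, n) = (n + n)/(n + 102) = (2*n)/(102 + n) = 2*n/(102 + n))
R = -7334/3633 (R = -2*(148 + 80)*((3/2 + (¼)*1) - 50)/(102 + (148 + 80)*((3/2 + (¼)*1) - 50)) = -2*228*((3/2 + ¼) - 50)/(102 + 228*((3/2 + ¼) - 50)) = -2*228*(7/4 - 50)/(102 + 228*(7/4 - 50)) = -2*228*(-193/4)/(102 + 228*(-193/4)) = -2*(-11001)/(102 - 11001) = -2*(-11001)/(-10899) = -2*(-11001)*(-1)/10899 = -1*7334/3633 = -7334/3633 ≈ -2.0187)
R/g = -7334/3633/(-48892) = -7334/3633*(-1/48892) = 3667/88812318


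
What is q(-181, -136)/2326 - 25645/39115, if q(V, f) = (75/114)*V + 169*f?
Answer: -7321286743/691459324 ≈ -10.588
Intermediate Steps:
q(V, f) = 169*f + 25*V/38 (q(V, f) = (75*(1/114))*V + 169*f = 25*V/38 + 169*f = 169*f + 25*V/38)
q(-181, -136)/2326 - 25645/39115 = (169*(-136) + (25/38)*(-181))/2326 - 25645/39115 = (-22984 - 4525/38)*(1/2326) - 25645*1/39115 = -877917/38*1/2326 - 5129/7823 = -877917/88388 - 5129/7823 = -7321286743/691459324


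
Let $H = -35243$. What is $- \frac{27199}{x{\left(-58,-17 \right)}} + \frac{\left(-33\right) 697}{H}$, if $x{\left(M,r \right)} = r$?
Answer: $\frac{958965374}{599131} \approx 1600.6$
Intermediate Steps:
$- \frac{27199}{x{\left(-58,-17 \right)}} + \frac{\left(-33\right) 697}{H} = - \frac{27199}{-17} + \frac{\left(-33\right) 697}{-35243} = \left(-27199\right) \left(- \frac{1}{17}\right) - - \frac{23001}{35243} = \frac{27199}{17} + \frac{23001}{35243} = \frac{958965374}{599131}$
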